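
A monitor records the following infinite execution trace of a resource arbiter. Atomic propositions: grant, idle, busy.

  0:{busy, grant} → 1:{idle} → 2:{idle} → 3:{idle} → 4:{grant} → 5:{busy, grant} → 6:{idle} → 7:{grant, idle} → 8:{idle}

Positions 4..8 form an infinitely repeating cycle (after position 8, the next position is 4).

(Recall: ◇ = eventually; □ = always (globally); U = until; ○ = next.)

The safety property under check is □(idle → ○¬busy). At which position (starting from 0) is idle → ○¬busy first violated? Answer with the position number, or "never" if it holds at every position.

idle → ○¬busy holds at every position 0..8, and those are all the positions the trace ever visits, so the invariant □(idle → ○¬busy) is never violated.

never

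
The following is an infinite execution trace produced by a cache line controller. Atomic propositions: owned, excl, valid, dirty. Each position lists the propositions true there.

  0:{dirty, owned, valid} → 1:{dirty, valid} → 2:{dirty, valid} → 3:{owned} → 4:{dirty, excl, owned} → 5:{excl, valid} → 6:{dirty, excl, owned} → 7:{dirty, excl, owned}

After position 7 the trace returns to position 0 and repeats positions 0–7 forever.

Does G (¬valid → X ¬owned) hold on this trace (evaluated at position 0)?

Violated

¬valid → X ¬owned must hold at every position from 0 onward. It fails at position 3, so G (¬valid → X ¬owned) is false.
Positions where ¬valid holds: 3, 4, 6, 7.
Check X ¬owned at each: 3→fails, 4→ok, 6→fails, 7→fails.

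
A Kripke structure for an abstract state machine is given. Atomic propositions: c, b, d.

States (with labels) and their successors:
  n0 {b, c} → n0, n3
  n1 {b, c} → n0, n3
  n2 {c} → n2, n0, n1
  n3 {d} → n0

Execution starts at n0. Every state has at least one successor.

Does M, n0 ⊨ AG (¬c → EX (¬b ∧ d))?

States satisfying ¬c → EX (¬b ∧ d): {n0, n1, n2}.
States satisfying AG (¬c → EX (¬b ∧ d)): ∅.
n3 is reachable from n0 and violates ¬c → EX (¬b ∧ d), so AG fails at n0.
n0 ∉ Sat(AG (¬c → EX (¬b ∧ d))).

Violated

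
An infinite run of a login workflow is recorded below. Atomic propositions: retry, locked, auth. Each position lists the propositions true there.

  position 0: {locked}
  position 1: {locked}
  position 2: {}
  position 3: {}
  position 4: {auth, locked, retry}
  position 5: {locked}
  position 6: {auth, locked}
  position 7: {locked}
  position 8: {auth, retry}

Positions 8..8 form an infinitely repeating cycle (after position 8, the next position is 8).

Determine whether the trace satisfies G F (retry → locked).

Violated

F (retry → locked) must hold at every position from 0 onward. It fails at position 8, so G F (retry → locked) is false.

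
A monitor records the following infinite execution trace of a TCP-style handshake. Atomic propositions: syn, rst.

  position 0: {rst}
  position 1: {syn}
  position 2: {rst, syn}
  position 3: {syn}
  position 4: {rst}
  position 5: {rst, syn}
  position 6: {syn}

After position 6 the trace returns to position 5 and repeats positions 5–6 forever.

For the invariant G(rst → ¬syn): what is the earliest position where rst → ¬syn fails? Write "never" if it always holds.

2

Check rst → ¬syn at each position in order: 0 ✓, 1 ✓.
At position 2 the labels are {rst, syn}, so rst → ¬syn is false there. This is the first violation.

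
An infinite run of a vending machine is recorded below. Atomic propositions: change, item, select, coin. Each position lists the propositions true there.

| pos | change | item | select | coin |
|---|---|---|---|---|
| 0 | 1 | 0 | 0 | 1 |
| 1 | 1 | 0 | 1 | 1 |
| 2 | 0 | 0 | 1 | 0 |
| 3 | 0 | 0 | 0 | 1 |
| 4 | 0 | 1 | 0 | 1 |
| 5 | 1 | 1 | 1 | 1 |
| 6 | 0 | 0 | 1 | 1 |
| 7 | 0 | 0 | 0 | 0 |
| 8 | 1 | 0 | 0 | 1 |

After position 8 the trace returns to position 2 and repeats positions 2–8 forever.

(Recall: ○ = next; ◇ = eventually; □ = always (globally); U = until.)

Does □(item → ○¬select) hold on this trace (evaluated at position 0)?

item → ○¬select must hold at every position from 0 onward. It fails at position 4, so □(item → ○¬select) is false.
Positions where item holds: 4, 5.
Check ○¬select at each: 4→fails, 5→fails.

Violated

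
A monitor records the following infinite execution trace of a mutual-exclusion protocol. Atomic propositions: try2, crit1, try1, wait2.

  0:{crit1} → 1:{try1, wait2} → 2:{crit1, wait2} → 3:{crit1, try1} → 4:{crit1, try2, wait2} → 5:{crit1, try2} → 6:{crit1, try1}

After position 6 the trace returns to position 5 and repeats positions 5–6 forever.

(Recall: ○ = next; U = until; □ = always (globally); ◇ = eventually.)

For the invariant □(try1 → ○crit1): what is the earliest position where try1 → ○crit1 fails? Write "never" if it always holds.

try1 → ○crit1 holds at every position 0..6, and those are all the positions the trace ever visits, so the invariant □(try1 → ○crit1) is never violated.

never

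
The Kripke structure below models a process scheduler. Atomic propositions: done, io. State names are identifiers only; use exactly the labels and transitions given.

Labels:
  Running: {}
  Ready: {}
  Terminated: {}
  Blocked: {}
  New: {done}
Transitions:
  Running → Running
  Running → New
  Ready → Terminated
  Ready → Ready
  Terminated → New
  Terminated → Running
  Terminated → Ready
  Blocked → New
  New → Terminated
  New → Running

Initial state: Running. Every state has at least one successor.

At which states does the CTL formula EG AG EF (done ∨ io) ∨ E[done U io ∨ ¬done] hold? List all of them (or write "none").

{Running, Ready, Terminated, Blocked, New}

States satisfying AG EF (done ∨ io): {Running, Ready, Terminated, Blocked, New}.
States satisfying EG AG EF (done ∨ io): {Running, Ready, Terminated, Blocked, New}.
States satisfying done: {New}.
States satisfying io ∨ ¬done: {Running, Ready, Terminated, Blocked}.
States satisfying E[done U io ∨ ¬done]: {Running, Ready, Terminated, Blocked, New}.
States satisfying EG AG EF (done ∨ io) ∨ E[done U io ∨ ¬done]: {Running, Ready, Terminated, Blocked, New}.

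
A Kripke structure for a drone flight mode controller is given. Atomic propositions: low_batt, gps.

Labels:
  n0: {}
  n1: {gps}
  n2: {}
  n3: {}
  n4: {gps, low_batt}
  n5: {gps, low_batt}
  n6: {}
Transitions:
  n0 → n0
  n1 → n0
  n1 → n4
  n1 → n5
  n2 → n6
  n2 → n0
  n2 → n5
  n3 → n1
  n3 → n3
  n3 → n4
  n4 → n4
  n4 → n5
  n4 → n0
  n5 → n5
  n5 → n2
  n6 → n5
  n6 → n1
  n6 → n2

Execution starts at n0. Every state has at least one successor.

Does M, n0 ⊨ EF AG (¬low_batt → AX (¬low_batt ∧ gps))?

Does not hold

States satisfying AG (¬low_batt → AX (¬low_batt ∧ gps)): ∅.
States satisfying EF AG (¬low_batt → AX (¬low_batt ∧ gps)): ∅.
No suitable path/successor from n0 witnesses the formula.
n0 ∉ Sat(EF AG (¬low_batt → AX (¬low_batt ∧ gps))).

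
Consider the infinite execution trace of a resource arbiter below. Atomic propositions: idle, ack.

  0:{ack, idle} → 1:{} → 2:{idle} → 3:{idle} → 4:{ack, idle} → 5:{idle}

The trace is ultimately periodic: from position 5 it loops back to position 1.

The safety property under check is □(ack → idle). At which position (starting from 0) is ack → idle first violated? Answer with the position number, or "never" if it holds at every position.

never

ack → idle holds at every position 0..5, and those are all the positions the trace ever visits, so the invariant □(ack → idle) is never violated.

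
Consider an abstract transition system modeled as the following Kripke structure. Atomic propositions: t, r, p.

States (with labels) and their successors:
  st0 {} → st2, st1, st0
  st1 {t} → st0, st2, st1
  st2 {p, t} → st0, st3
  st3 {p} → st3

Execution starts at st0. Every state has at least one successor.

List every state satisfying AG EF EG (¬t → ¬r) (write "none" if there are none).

States satisfying EF EG (¬t → ¬r): {st0, st1, st2, st3}.
States satisfying AG EF EG (¬t → ¬r): {st0, st1, st2, st3}.

{st0, st1, st2, st3}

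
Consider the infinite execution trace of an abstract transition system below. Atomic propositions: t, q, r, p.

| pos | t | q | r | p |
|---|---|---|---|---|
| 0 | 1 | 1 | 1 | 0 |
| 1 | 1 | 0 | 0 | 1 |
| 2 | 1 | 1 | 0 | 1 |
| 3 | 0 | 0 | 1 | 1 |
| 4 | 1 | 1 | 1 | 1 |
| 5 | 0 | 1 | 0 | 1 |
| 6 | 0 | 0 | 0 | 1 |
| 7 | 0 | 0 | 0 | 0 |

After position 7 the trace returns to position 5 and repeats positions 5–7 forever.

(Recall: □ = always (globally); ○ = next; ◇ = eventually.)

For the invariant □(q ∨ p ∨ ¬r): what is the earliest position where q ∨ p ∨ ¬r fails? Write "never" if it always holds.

q ∨ p ∨ ¬r holds at every position 0..7, and those are all the positions the trace ever visits, so the invariant □(q ∨ p ∨ ¬r) is never violated.

never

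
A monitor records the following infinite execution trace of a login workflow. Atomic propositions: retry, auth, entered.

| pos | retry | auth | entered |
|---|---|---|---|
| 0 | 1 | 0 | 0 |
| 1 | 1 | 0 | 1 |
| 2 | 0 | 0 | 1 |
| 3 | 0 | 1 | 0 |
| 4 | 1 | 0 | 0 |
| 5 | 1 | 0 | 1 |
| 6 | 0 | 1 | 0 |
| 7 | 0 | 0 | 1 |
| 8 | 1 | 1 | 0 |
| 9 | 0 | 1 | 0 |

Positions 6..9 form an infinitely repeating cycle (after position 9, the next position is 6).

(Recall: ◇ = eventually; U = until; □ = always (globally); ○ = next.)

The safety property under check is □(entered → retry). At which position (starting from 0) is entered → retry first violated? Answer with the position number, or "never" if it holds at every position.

2

Check entered → retry at each position in order: 0 ✓, 1 ✓.
At position 2 the labels are {entered}, so entered → retry is false there. This is the first violation.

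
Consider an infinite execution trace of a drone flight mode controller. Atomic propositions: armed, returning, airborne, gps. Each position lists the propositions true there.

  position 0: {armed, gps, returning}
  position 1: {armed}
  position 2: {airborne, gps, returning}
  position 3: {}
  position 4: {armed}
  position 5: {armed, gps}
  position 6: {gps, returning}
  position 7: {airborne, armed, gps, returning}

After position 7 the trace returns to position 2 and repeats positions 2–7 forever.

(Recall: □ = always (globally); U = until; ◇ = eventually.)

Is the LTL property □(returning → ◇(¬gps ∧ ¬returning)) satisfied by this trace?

returning → ◇(¬gps ∧ ¬returning) holds at every position 0..7, and those are all positions ever visited, so □(returning → ◇(¬gps ∧ ¬returning)) holds.
Positions where returning holds: 0, 2, 6, 7.
Check ◇(¬gps ∧ ¬returning) at each: 0→ok, 2→ok, 6→ok, 7→ok.

Holds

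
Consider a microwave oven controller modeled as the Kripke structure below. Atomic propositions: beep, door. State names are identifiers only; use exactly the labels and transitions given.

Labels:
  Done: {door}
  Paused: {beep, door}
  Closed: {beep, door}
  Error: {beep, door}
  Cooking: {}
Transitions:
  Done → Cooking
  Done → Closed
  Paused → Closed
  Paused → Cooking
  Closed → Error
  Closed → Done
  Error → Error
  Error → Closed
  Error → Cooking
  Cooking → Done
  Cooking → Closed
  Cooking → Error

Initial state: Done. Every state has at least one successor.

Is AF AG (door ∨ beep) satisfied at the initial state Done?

States satisfying AG (door ∨ beep): ∅.
States satisfying AF AG (door ∨ beep): ∅.
There is a path from Done along which AG (door ∨ beep) never holds.
Done ∉ Sat(AF AG (door ∨ beep)).

Violated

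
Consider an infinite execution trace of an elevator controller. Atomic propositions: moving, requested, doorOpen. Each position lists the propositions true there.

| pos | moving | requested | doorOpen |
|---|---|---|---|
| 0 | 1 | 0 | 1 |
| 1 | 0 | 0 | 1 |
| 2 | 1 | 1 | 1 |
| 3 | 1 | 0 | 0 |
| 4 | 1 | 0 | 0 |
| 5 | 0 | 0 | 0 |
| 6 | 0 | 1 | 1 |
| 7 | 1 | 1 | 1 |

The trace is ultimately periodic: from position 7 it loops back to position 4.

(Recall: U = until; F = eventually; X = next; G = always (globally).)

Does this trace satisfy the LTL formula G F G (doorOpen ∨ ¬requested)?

Yes

F G (doorOpen ∨ ¬requested) holds at every position 0..7, and those are all positions ever visited, so G F G (doorOpen ∨ ¬requested) holds.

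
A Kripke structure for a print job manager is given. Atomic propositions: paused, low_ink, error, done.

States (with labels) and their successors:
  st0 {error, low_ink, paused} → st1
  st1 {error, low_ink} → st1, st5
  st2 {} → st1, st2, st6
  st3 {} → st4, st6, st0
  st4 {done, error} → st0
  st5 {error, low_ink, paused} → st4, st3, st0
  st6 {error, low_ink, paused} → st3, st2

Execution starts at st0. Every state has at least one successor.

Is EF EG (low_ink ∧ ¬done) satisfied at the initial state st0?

States satisfying EG (low_ink ∧ ¬done): {st0, st1, st5}.
States satisfying EF EG (low_ink ∧ ¬done): {st0, st1, st2, st3, st4, st5, st6}.
Some path from st0 reaches a state where EG (low_ink ∧ ¬done) holds.
st0 ∈ Sat(EF EG (low_ink ∧ ¬done)).

Satisfied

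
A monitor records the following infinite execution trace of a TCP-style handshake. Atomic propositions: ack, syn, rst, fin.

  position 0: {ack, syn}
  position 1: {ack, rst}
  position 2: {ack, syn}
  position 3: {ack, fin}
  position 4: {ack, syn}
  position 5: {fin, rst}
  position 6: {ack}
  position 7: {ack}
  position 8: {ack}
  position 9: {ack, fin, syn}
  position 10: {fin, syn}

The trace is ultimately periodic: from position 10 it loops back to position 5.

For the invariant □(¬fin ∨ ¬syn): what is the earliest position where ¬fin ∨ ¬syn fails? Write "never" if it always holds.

Check ¬fin ∨ ¬syn at each position in order: 0 ✓, 1 ✓, 2 ✓, 3 ✓, 4 ✓, 5 ✓, 6 ✓, 7 ✓, 8 ✓.
At position 9 the labels are {ack, fin, syn}, so ¬fin ∨ ¬syn is false there. This is the first violation.

9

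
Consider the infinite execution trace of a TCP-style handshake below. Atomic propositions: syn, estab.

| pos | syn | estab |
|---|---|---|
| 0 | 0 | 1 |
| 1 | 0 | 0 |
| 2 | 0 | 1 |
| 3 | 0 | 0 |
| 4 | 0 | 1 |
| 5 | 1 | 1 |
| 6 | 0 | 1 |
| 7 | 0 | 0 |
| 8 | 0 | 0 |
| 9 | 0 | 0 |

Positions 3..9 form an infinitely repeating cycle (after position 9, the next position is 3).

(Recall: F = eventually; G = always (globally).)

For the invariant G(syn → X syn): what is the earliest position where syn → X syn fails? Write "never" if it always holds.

Check syn → X syn at each position in order: 0 ✓, 1 ✓, 2 ✓, 3 ✓, 4 ✓.
At position 5 the labels are {estab, syn} and the next position 6 has {estab}, so syn → X syn is false there. This is the first violation.

5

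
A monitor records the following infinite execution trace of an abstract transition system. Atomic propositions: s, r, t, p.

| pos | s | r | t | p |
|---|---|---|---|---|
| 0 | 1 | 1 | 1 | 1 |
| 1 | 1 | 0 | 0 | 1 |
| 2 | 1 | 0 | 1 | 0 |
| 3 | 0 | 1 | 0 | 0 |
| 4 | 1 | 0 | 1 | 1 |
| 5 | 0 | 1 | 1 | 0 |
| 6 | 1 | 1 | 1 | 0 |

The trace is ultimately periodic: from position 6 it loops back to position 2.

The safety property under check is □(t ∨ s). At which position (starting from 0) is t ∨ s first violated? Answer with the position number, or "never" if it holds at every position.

3

Check t ∨ s at each position in order: 0 ✓, 1 ✓, 2 ✓.
At position 3 the labels are {r}, so t ∨ s is false there. This is the first violation.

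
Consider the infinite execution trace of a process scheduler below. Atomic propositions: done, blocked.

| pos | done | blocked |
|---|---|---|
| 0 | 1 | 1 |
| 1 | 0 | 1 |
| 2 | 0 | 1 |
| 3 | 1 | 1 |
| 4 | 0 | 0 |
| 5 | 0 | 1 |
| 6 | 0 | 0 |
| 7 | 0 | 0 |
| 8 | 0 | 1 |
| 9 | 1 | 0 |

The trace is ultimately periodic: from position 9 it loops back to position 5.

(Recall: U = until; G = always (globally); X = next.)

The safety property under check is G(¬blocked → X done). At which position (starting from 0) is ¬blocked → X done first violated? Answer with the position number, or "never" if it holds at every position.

Check ¬blocked → X done at each position in order: 0 ✓, 1 ✓, 2 ✓, 3 ✓.
At position 4 the labels are {} and the next position 5 has {blocked}, so ¬blocked → X done is false there. This is the first violation.

4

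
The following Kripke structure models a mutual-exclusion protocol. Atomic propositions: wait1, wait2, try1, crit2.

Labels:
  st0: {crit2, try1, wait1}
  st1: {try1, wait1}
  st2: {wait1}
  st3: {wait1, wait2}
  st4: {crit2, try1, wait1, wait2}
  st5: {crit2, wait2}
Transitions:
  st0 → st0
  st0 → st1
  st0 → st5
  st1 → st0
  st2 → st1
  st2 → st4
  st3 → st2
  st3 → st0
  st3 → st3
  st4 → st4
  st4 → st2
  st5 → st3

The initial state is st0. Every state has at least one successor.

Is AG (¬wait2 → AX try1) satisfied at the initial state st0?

States satisfying ¬wait2 → AX try1: {st1, st2, st3, st4, st5}.
States satisfying AG (¬wait2 → AX try1): ∅.
st0 is reachable from st0 and violates ¬wait2 → AX try1, so AG fails at st0.
st0 ∉ Sat(AG (¬wait2 → AX try1)).

No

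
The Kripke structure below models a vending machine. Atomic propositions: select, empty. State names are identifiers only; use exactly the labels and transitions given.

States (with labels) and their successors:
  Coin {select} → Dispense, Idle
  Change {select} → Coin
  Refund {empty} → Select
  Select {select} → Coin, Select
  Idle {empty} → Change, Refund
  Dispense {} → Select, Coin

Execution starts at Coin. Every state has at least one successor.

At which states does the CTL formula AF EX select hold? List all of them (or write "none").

States satisfying EX select: {Change, Refund, Select, Idle, Dispense}.
States satisfying AF EX select: {Coin, Change, Refund, Select, Idle, Dispense}.

{Coin, Change, Refund, Select, Idle, Dispense}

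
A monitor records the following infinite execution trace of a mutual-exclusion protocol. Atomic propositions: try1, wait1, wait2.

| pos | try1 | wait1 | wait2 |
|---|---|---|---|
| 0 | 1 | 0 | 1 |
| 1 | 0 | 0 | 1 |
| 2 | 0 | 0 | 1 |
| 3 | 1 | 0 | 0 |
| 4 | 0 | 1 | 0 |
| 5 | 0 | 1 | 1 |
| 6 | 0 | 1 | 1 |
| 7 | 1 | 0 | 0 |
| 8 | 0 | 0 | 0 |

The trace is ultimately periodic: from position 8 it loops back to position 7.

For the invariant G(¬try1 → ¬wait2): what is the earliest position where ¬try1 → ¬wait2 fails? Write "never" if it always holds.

1

Check ¬try1 → ¬wait2 at each position in order: 0 ✓.
At position 1 the labels are {wait2}, so ¬try1 → ¬wait2 is false there. This is the first violation.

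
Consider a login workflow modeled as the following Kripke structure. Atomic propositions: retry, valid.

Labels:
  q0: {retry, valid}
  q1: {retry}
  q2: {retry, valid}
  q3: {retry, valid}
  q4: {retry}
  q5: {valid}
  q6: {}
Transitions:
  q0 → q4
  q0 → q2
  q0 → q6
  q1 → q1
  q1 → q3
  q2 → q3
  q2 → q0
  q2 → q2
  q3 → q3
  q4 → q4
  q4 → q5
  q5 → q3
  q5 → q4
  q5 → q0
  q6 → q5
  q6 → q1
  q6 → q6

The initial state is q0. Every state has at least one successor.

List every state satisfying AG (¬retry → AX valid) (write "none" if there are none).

States satisfying ¬retry → AX valid: {q0, q1, q2, q3, q4}.
States satisfying AG (¬retry → AX valid): {q1, q3}.

{q1, q3}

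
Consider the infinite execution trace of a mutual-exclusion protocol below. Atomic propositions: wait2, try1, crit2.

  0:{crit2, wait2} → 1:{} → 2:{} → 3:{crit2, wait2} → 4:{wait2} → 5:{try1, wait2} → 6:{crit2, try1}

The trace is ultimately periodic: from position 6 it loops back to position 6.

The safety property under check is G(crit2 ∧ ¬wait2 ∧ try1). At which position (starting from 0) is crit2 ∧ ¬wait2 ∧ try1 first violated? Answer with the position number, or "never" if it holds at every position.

0

At position 0 the labels are {crit2, wait2}, so crit2 ∧ ¬wait2 ∧ try1 is false there. This is the first violation.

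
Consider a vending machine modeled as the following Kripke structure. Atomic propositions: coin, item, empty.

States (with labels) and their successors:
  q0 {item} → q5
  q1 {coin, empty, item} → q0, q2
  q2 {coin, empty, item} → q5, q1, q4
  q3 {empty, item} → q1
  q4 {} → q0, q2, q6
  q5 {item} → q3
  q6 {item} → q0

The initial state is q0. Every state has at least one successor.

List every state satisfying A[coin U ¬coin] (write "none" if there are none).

{q0, q3, q4, q5, q6}

States satisfying coin: {q1, q2}.
States satisfying ¬coin: {q0, q3, q4, q5, q6}.
States satisfying A[coin U ¬coin]: {q0, q3, q4, q5, q6}.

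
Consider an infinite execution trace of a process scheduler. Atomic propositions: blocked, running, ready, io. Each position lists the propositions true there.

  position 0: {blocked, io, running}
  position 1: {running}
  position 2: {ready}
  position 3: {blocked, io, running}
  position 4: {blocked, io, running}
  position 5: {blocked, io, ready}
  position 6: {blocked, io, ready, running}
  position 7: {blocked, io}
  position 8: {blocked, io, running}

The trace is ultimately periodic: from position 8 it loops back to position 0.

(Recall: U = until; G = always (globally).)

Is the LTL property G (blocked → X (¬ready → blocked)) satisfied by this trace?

Does not hold

blocked → X (¬ready → blocked) must hold at every position from 0 onward. It fails at position 0, so G (blocked → X (¬ready → blocked)) is false.
Positions where blocked holds: 0, 3, 4, 5, 6, 7, 8.
Check X (¬ready → blocked) at each: 0→fails, 3→ok, 4→ok, 5→ok, 6→ok, 7→ok, 8→ok.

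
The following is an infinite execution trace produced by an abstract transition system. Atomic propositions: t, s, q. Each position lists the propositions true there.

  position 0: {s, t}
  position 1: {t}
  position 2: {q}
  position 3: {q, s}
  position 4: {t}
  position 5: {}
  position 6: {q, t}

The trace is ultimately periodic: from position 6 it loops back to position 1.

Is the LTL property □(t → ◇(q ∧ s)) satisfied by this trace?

t → ◇(q ∧ s) holds at every position 0..6, and those are all positions ever visited, so □(t → ◇(q ∧ s)) holds.
Positions where t holds: 0, 1, 4, 6.
Check ◇(q ∧ s) at each: 0→ok, 1→ok, 4→ok, 6→ok.

Holds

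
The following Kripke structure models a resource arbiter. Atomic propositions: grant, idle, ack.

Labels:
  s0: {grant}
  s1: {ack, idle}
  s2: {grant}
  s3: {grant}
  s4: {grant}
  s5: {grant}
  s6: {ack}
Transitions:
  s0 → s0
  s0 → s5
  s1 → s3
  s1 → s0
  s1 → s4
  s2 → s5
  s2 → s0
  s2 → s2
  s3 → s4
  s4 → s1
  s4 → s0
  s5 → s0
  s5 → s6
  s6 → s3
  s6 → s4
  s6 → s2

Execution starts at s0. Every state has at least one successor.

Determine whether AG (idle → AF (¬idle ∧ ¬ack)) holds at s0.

States satisfying idle → AF (¬idle ∧ ¬ack): {s0, s1, s2, s3, s4, s5, s6}.
States satisfying AG (idle → AF (¬idle ∧ ¬ack)): {s0, s1, s2, s3, s4, s5, s6}.
Every state reachable from s0 satisfies idle → AF (¬idle ∧ ¬ack).
s0 ∈ Sat(AG (idle → AF (¬idle ∧ ¬ack))).

Holds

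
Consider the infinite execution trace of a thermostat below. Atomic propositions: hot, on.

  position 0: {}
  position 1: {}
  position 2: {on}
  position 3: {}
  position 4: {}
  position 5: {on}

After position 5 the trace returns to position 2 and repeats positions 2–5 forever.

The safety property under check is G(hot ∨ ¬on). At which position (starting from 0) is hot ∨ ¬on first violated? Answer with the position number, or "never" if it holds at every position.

Check hot ∨ ¬on at each position in order: 0 ✓, 1 ✓.
At position 2 the labels are {on}, so hot ∨ ¬on is false there. This is the first violation.

2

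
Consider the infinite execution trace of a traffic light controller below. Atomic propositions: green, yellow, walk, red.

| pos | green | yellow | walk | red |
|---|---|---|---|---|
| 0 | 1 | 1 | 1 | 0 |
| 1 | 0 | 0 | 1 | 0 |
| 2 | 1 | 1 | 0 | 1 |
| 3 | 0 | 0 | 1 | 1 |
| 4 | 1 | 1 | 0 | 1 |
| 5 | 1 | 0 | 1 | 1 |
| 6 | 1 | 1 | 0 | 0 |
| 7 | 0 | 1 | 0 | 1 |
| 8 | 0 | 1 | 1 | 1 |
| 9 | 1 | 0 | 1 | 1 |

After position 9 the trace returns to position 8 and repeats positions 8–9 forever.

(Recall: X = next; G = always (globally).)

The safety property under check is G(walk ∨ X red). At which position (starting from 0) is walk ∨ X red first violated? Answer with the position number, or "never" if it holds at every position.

never

walk ∨ X red holds at every position 0..9, and those are all the positions the trace ever visits, so the invariant G(walk ∨ X red) is never violated.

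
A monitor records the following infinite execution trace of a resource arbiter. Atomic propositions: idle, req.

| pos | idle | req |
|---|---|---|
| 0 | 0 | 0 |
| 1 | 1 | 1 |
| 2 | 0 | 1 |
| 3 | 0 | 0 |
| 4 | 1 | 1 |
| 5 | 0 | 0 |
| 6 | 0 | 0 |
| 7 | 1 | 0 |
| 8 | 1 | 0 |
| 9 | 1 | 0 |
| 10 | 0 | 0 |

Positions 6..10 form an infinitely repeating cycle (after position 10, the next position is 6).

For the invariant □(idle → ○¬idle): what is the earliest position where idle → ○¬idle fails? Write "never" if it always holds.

7

Check idle → ○¬idle at each position in order: 0 ✓, 1 ✓, 2 ✓, 3 ✓, 4 ✓, 5 ✓, 6 ✓.
At position 7 the labels are {idle} and the next position 8 has {idle}, so idle → ○¬idle is false there. This is the first violation.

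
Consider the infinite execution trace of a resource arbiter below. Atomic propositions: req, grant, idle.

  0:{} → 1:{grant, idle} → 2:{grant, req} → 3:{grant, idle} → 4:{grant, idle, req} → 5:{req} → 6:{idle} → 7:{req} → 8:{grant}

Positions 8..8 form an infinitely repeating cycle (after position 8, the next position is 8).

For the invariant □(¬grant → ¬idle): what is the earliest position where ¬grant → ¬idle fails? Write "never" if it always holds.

Check ¬grant → ¬idle at each position in order: 0 ✓, 1 ✓, 2 ✓, 3 ✓, 4 ✓, 5 ✓.
At position 6 the labels are {idle}, so ¬grant → ¬idle is false there. This is the first violation.

6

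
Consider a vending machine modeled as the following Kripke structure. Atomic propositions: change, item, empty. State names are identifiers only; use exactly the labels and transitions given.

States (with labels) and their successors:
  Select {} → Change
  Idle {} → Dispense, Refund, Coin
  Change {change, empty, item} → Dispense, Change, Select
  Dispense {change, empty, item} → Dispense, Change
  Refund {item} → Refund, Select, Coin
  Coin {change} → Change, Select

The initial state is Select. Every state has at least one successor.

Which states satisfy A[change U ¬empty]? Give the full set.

{Select, Idle, Refund, Coin}

States satisfying change: {Change, Dispense, Coin}.
States satisfying ¬empty: {Select, Idle, Refund, Coin}.
States satisfying A[change U ¬empty]: {Select, Idle, Refund, Coin}.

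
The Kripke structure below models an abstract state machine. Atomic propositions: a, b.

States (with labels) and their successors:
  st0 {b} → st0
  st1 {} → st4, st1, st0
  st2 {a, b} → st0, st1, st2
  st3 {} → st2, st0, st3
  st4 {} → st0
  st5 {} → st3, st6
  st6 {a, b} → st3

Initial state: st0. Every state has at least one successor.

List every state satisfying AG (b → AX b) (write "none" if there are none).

{st0, st1, st4}

States satisfying b → AX b: {st0, st1, st3, st4, st5}.
States satisfying AG (b → AX b): {st0, st1, st4}.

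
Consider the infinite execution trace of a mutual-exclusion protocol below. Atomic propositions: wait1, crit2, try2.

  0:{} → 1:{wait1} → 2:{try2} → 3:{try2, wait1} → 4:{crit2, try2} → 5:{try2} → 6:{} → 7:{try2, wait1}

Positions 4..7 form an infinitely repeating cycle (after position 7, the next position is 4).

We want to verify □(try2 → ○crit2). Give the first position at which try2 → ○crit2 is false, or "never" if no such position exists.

2

Check try2 → ○crit2 at each position in order: 0 ✓, 1 ✓.
At position 2 the labels are {try2} and the next position 3 has {try2, wait1}, so try2 → ○crit2 is false there. This is the first violation.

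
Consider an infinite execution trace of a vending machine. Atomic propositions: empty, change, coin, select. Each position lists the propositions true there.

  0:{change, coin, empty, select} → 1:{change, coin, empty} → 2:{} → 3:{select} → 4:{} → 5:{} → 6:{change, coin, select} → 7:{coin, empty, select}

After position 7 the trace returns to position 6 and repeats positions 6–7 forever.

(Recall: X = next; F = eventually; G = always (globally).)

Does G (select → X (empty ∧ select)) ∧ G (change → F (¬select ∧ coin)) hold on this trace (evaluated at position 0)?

select → X (empty ∧ select) must hold at every position from 0 onward. It fails at position 0, so G (select → X (empty ∧ select)) is false.
Positions where select holds: 0, 3, 6, 7.
Check X (empty ∧ select) at each: 0→fails, 3→fails, 6→ok, 7→fails.
change → F (¬select ∧ coin) must hold at every position from 0 onward. It fails at position 6, so G (change → F (¬select ∧ coin)) is false.
Positions where change holds: 0, 1, 6.
Check F (¬select ∧ coin) at each: 0→ok, 1→ok, 6→fails.
At position 0: G (select → X (empty ∧ select)) is false; G (change → F (¬select ∧ coin)) is false; so G (select → X (empty ∧ select)) ∧ G (change → F (¬select ∧ coin)) is false.

Violated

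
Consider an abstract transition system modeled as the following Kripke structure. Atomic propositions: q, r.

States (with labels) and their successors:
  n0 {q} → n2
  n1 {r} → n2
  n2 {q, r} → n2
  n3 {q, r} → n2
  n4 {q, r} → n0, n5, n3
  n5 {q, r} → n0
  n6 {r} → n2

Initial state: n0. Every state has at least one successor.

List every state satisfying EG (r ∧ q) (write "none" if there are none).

States satisfying r ∧ q: {n2, n3, n4, n5}.
States satisfying EG (r ∧ q): {n2, n3, n4}.

{n2, n3, n4}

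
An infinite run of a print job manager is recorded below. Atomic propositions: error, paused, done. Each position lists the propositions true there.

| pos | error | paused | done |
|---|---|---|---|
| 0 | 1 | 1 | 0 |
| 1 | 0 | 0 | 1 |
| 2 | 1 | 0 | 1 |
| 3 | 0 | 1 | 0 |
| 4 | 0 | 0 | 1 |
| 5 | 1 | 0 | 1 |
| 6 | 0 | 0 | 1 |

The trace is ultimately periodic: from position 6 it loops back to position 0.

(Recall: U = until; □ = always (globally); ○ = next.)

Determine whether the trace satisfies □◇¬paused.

Holds

◇¬paused holds at every position 0..6, and those are all positions ever visited, so □◇¬paused holds.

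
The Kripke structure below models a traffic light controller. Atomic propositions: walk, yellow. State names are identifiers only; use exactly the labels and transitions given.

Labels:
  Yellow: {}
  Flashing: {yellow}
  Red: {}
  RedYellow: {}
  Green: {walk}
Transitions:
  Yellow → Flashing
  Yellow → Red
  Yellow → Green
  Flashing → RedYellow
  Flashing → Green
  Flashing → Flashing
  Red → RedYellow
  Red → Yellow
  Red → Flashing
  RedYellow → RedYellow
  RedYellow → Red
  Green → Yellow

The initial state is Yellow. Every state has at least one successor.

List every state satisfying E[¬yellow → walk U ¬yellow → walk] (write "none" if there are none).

{Flashing, Green}

States satisfying ¬yellow → walk: {Flashing, Green}.
States satisfying E[¬yellow → walk U ¬yellow → walk]: {Flashing, Green}.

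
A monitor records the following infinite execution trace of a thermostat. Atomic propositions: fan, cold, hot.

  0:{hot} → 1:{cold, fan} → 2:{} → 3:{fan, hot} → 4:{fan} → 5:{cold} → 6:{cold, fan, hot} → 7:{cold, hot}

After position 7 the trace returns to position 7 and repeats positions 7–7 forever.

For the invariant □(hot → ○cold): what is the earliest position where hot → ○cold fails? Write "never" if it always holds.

3

Check hot → ○cold at each position in order: 0 ✓, 1 ✓, 2 ✓.
At position 3 the labels are {fan, hot} and the next position 4 has {fan}, so hot → ○cold is false there. This is the first violation.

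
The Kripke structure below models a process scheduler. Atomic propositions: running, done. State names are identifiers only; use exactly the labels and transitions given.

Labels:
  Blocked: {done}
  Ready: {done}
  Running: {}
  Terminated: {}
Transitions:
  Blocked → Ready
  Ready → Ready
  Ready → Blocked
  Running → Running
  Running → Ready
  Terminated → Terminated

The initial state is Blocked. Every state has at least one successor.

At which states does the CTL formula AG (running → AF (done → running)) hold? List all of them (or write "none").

States satisfying running → AF (done → running): {Blocked, Ready, Running, Terminated}.
States satisfying AG (running → AF (done → running)): {Blocked, Ready, Running, Terminated}.

{Blocked, Ready, Running, Terminated}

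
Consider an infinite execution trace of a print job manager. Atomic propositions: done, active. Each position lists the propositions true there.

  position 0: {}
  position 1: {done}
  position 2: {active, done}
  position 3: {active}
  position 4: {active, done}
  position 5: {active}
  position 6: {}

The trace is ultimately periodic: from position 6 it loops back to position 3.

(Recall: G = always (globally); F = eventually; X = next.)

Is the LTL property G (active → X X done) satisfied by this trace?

active → X X done must hold at every position from 0 onward. It fails at position 3, so G (active → X X done) is false.
Positions where active holds: 2, 3, 4, 5.
Check X X done at each: 2→ok, 3→fails, 4→fails, 5→fails.

No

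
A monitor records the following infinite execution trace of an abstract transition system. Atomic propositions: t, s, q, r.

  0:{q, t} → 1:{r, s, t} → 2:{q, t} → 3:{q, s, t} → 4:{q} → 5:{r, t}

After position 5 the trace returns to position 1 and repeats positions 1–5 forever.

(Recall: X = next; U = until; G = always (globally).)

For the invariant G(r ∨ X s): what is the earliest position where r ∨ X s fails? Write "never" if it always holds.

Check r ∨ X s at each position in order: 0 ✓, 1 ✓, 2 ✓.
At position 3 the labels are {q, s, t} and the next position 4 has {q}, so r ∨ X s is false there. This is the first violation.

3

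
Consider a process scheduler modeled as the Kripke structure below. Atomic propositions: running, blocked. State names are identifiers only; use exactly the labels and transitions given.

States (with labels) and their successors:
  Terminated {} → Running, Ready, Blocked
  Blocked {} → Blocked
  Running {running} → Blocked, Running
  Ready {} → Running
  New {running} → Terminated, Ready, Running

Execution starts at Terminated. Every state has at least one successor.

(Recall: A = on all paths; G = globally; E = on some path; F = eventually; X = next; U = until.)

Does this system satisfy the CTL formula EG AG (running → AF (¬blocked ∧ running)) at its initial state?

Yes

States satisfying AG (running → AF (¬blocked ∧ running)): {Terminated, Blocked, Running, Ready, New}.
States satisfying EG AG (running → AF (¬blocked ∧ running)): {Terminated, Blocked, Running, Ready, New}.
Terminated ∈ Sat(EG AG (running → AF (¬blocked ∧ running))).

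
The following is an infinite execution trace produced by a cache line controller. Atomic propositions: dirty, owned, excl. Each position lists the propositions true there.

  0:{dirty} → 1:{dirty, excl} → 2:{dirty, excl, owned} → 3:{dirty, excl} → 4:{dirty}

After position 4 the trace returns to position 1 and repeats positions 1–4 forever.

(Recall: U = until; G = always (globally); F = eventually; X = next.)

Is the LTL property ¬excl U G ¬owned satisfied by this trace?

Walking from position 0: at position 1, G ¬owned has not yet held and ¬excl fails, so ¬excl U G ¬owned is false.

Violated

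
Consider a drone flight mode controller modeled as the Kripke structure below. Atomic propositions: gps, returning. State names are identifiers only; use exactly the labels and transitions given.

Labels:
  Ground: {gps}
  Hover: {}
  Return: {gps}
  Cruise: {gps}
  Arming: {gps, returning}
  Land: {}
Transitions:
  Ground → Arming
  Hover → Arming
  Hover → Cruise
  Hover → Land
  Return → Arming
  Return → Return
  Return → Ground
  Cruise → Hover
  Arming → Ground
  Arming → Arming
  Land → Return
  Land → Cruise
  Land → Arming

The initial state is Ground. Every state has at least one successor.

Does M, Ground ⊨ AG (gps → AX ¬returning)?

States satisfying gps → AX ¬returning: {Hover, Cruise, Land}.
States satisfying AG (gps → AX ¬returning): ∅.
Arming is reachable from Ground and violates gps → AX ¬returning, so AG fails at Ground.
Ground ∉ Sat(AG (gps → AX ¬returning)).

No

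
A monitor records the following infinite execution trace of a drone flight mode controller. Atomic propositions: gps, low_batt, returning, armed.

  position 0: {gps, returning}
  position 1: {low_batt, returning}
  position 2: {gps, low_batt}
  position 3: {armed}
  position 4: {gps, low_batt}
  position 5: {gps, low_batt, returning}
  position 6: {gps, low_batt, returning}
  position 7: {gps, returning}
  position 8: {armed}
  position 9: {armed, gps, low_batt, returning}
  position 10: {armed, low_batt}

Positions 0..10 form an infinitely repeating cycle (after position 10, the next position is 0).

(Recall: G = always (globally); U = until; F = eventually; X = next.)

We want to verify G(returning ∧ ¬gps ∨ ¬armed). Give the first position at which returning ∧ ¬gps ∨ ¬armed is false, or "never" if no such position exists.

3

Check returning ∧ ¬gps ∨ ¬armed at each position in order: 0 ✓, 1 ✓, 2 ✓.
At position 3 the labels are {armed}, so returning ∧ ¬gps ∨ ¬armed is false there. This is the first violation.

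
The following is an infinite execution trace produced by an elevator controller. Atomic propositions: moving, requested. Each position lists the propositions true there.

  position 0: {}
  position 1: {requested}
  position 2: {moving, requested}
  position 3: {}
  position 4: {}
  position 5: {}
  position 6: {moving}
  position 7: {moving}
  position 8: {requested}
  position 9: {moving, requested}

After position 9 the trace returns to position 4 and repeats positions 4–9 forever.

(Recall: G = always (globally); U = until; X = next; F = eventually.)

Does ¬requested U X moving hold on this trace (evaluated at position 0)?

Yes

Walking from position 0: X moving first holds at position 1, and ¬requested holds at every earlier position along the way, so ¬requested U X moving holds.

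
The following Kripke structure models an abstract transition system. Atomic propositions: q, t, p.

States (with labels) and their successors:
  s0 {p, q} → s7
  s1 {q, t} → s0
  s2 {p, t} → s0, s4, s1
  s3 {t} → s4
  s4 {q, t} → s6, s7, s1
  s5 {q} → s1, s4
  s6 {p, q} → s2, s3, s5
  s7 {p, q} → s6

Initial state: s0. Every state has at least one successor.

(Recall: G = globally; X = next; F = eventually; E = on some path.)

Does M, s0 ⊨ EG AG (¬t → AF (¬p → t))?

States satisfying AG (¬t → AF (¬p → t)): {s0, s1, s2, s3, s4, s5, s6, s7}.
States satisfying EG AG (¬t → AF (¬p → t)): {s0, s1, s2, s3, s4, s5, s6, s7}.
s0 ∈ Sat(EG AG (¬t → AF (¬p → t))).

Satisfied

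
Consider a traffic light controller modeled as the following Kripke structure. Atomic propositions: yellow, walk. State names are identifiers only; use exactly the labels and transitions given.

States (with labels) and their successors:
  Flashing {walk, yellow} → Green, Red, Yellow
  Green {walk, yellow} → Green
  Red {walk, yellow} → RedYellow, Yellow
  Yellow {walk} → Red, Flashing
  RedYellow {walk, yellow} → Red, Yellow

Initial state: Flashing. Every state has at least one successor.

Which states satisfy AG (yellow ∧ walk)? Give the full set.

States satisfying yellow ∧ walk: {Flashing, Green, Red, RedYellow}.
States satisfying AG (yellow ∧ walk): {Green}.

{Green}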